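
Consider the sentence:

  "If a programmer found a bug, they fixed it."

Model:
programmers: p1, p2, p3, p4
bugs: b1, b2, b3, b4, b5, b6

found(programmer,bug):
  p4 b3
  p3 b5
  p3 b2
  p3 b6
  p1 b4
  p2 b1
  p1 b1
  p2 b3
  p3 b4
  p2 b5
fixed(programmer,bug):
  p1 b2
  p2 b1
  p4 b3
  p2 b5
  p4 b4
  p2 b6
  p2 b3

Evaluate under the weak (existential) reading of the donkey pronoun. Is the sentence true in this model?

False

"it" takes "a bug" as antecedent — a donkey pronoun bound across the clause boundary.
Weak reading: every programmer p with some found-bug has at least one found-bug b such that fixed(p,b).
Per programmer: p1:✗  p2:✓  p3:✗  p4:✓
p1 has no witness among its found-bugs.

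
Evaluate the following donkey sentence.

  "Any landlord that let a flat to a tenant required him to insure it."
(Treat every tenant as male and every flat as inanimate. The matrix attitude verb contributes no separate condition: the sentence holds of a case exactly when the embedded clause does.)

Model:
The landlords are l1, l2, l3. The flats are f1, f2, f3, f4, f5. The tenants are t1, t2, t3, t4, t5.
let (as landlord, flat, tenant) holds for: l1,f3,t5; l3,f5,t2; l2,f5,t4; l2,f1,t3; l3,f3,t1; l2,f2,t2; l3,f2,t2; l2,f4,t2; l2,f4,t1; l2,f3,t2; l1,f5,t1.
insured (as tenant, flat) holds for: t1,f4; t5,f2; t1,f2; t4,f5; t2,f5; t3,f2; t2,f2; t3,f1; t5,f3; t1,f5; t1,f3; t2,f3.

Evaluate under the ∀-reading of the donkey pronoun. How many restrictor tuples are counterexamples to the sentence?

"him" takes "a tenant" as antecedent and "it" takes "a flat"; both are donkey pronouns co-varying with the restrictor.
Strong reading: for every (l,f,t) with let(l,f,t), insured(t,f).
Restrictor triples: (l1,f3,t5)→insured(t5,f3) ✓  (l1,f5,t1)→insured(t1,f5) ✓  (l2,f1,t3)→insured(t3,f1) ✓  (l2,f2,t2)→insured(t2,f2) ✓  (l2,f3,t2)→insured(t2,f3) ✓  (l2,f4,t1)→insured(t1,f4) ✓  (l2,f4,t2)→insured(t2,f4) ✗  (l2,f5,t4)→insured(t4,f5) ✓  (l3,f2,t2)→insured(t2,f2) ✓  (l3,f3,t1)→insured(t1,f3) ✓  (l3,f5,t2)→insured(t2,f5) ✓
Counterexamples (restrictor triples failing the scope): 1.

1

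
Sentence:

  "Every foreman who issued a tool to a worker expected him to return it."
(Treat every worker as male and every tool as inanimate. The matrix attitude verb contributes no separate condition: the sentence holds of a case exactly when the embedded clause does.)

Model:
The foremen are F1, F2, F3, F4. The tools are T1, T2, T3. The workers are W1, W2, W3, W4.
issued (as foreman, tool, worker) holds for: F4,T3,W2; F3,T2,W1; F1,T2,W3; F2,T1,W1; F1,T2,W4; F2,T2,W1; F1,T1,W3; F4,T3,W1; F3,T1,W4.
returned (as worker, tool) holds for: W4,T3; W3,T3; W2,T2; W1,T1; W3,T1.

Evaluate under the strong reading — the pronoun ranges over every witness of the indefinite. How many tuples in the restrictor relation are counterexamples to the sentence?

"him" takes "a worker" as antecedent and "it" takes "a tool"; both are donkey pronouns co-varying with the restrictor.
Strong reading: for every (f,t,w) with issued(f,t,w), returned(w,t).
Restrictor triples: (F1,T1,W3)→returned(W3,T1) ✓  (F1,T2,W3)→returned(W3,T2) ✗  (F1,T2,W4)→returned(W4,T2) ✗  (F2,T1,W1)→returned(W1,T1) ✓  (F2,T2,W1)→returned(W1,T2) ✗  (F3,T1,W4)→returned(W4,T1) ✗  (F3,T2,W1)→returned(W1,T2) ✗  (F4,T3,W1)→returned(W1,T3) ✗  (F4,T3,W2)→returned(W2,T3) ✗
Counterexamples (restrictor triples failing the scope): 7.

7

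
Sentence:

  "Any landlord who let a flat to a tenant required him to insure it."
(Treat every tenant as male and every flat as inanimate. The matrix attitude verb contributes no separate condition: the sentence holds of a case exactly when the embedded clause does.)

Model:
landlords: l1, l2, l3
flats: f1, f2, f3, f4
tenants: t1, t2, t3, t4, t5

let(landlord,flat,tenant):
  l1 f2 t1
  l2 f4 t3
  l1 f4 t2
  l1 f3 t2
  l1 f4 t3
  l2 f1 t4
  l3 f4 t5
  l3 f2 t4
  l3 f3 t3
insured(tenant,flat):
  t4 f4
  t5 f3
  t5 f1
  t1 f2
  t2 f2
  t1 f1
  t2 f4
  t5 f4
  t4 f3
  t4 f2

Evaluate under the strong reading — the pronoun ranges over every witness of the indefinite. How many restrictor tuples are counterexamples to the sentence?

"him" takes "a tenant" as antecedent and "it" takes "a flat"; both are donkey pronouns co-varying with the restrictor.
Strong reading: for every (l,f,t) with let(l,f,t), insured(t,f).
Restrictor triples: (l1,f2,t1)→insured(t1,f2) ✓  (l1,f3,t2)→insured(t2,f3) ✗  (l1,f4,t2)→insured(t2,f4) ✓  (l1,f4,t3)→insured(t3,f4) ✗  (l2,f1,t4)→insured(t4,f1) ✗  (l2,f4,t3)→insured(t3,f4) ✗  (l3,f2,t4)→insured(t4,f2) ✓  (l3,f3,t3)→insured(t3,f3) ✗  (l3,f4,t5)→insured(t5,f4) ✓
Counterexamples (restrictor triples failing the scope): 5.

5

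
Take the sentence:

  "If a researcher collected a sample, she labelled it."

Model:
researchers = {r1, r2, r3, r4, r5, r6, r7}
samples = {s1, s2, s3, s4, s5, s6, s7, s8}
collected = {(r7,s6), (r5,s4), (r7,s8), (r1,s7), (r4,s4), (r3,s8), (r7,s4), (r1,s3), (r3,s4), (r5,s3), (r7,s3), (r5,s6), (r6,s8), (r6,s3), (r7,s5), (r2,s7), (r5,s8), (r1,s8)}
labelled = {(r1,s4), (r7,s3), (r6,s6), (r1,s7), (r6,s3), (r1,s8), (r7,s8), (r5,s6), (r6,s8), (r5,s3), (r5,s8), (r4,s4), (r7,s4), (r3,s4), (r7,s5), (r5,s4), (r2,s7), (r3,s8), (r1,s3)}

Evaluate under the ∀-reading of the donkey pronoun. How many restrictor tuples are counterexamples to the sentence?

1

"it" takes "a sample" as antecedent — a donkey pronoun bound across the clause boundary.
Strong reading: for every (r,s) with collected(r,s), labelled(r,s).
Restrictor pairs: (r1,s3) ✓  (r1,s7) ✓  (r1,s8) ✓  (r2,s7) ✓  (r3,s4) ✓  (r3,s8) ✓  (r4,s4) ✓  (r5,s3) ✓  (r5,s4) ✓  (r5,s6) ✓  (r5,s8) ✓  (r6,s3) ✓  (r6,s8) ✓  (r7,s3) ✓  (r7,s4) ✓  (r7,s5) ✓  (r7,s6) ✗  (r7,s8) ✓
Counterexamples (restrictor pairs failing the scope): 1.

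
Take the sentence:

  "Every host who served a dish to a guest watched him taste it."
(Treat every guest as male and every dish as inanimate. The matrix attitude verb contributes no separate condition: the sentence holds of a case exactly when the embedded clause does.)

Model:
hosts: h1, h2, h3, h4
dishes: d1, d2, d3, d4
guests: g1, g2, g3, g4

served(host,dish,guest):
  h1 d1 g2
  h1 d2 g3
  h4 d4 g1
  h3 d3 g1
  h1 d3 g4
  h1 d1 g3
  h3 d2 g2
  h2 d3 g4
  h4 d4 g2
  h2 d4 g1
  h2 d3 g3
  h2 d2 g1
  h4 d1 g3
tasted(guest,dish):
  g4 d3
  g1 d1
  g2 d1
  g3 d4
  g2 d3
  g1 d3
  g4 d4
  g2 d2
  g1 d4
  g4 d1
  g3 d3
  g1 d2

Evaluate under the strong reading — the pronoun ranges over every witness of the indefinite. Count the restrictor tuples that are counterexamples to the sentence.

"him" takes "a guest" as antecedent and "it" takes "a dish"; both are donkey pronouns co-varying with the restrictor.
Strong reading: for every (h,d,g) with served(h,d,g), tasted(g,d).
Restrictor triples: (h1,d1,g2)→tasted(g2,d1) ✓  (h1,d1,g3)→tasted(g3,d1) ✗  (h1,d2,g3)→tasted(g3,d2) ✗  (h1,d3,g4)→tasted(g4,d3) ✓  (h2,d2,g1)→tasted(g1,d2) ✓  (h2,d3,g3)→tasted(g3,d3) ✓  (h2,d3,g4)→tasted(g4,d3) ✓  (h2,d4,g1)→tasted(g1,d4) ✓  (h3,d2,g2)→tasted(g2,d2) ✓  (h3,d3,g1)→tasted(g1,d3) ✓  (h4,d1,g3)→tasted(g3,d1) ✗  (h4,d4,g1)→tasted(g1,d4) ✓  (h4,d4,g2)→tasted(g2,d4) ✗
Counterexamples (restrictor triples failing the scope): 4.

4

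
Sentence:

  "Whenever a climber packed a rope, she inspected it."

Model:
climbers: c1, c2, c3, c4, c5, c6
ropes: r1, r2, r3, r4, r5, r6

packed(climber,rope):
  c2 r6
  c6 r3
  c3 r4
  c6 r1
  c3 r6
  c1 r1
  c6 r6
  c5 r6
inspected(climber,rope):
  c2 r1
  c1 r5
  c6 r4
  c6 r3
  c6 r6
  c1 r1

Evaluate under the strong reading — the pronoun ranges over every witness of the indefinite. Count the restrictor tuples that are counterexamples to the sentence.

"it" takes "a rope" as antecedent — a donkey pronoun bound across the clause boundary.
Strong reading: for every (c,r) with packed(c,r), inspected(c,r).
Restrictor pairs: (c1,r1) ✓  (c2,r6) ✗  (c3,r4) ✗  (c3,r6) ✗  (c5,r6) ✗  (c6,r1) ✗  (c6,r3) ✓  (c6,r6) ✓
Counterexamples (restrictor pairs failing the scope): 5.

5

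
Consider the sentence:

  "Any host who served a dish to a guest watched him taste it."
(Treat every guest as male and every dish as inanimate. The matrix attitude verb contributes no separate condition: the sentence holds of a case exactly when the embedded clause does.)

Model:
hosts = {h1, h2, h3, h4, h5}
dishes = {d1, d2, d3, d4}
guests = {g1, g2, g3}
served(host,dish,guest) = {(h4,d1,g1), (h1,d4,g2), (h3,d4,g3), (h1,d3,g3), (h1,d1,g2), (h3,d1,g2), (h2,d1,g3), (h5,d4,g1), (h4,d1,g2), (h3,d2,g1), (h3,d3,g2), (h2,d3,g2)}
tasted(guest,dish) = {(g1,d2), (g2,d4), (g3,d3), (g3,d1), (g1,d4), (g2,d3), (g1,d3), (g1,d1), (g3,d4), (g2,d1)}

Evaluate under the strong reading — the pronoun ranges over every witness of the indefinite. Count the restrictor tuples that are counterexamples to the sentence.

0

"him" takes "a guest" as antecedent and "it" takes "a dish"; both are donkey pronouns co-varying with the restrictor.
Strong reading: for every (h,d,g) with served(h,d,g), tasted(g,d).
Restrictor triples: (h1,d1,g2)→tasted(g2,d1) ✓  (h1,d3,g3)→tasted(g3,d3) ✓  (h1,d4,g2)→tasted(g2,d4) ✓  (h2,d1,g3)→tasted(g3,d1) ✓  (h2,d3,g2)→tasted(g2,d3) ✓  (h3,d1,g2)→tasted(g2,d1) ✓  (h3,d2,g1)→tasted(g1,d2) ✓  (h3,d3,g2)→tasted(g2,d3) ✓  (h3,d4,g3)→tasted(g3,d4) ✓  (h4,d1,g1)→tasted(g1,d1) ✓  (h4,d1,g2)→tasted(g2,d1) ✓  (h5,d4,g1)→tasted(g1,d4) ✓
Counterexamples (restrictor triples failing the scope): 0.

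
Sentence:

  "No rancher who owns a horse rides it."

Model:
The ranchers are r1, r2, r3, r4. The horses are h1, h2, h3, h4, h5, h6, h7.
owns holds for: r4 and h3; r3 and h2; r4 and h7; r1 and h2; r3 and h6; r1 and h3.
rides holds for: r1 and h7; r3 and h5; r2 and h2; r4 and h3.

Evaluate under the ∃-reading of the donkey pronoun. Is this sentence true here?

"it" takes "a horse" as antecedent — a donkey pronoun bound across the clause boundary.
Truth condition: for no (r,h) with owns(r,h) does rides(r,h) hold.
Restrictor pairs — does the scope hold? (r1,h2):fails  (r1,h3):fails  (r3,h2):fails  (r3,h6):fails  (r4,h3):holds  (r4,h7):fails
Scope holds for 1 pair(s), so the sentence is false.

False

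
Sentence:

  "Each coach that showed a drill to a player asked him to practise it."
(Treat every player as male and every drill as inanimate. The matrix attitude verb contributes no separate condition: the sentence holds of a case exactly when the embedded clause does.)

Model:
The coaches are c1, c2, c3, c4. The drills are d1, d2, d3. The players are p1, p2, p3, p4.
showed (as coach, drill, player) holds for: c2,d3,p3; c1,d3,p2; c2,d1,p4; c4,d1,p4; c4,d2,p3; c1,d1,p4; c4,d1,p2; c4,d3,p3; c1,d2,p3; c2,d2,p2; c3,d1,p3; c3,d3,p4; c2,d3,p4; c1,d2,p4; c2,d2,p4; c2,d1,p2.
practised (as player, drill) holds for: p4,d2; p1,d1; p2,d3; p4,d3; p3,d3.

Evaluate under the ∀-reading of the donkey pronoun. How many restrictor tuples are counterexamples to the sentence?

9

"him" takes "a player" as antecedent and "it" takes "a drill"; both are donkey pronouns co-varying with the restrictor.
Strong reading: for every (c,d,p) with showed(c,d,p), practised(p,d).
Restrictor triples: (c1,d1,p4)→practised(p4,d1) ✗  (c1,d2,p3)→practised(p3,d2) ✗  (c1,d2,p4)→practised(p4,d2) ✓  (c1,d3,p2)→practised(p2,d3) ✓  (c2,d1,p2)→practised(p2,d1) ✗  (c2,d1,p4)→practised(p4,d1) ✗  (c2,d2,p2)→practised(p2,d2) ✗  (c2,d2,p4)→practised(p4,d2) ✓  (c2,d3,p3)→practised(p3,d3) ✓  (c2,d3,p4)→practised(p4,d3) ✓  (c3,d1,p3)→practised(p3,d1) ✗  (c3,d3,p4)→practised(p4,d3) ✓  (c4,d1,p2)→practised(p2,d1) ✗  (c4,d1,p4)→practised(p4,d1) ✗  (c4,d2,p3)→practised(p3,d2) ✗  (c4,d3,p3)→practised(p3,d3) ✓
Counterexamples (restrictor triples failing the scope): 9.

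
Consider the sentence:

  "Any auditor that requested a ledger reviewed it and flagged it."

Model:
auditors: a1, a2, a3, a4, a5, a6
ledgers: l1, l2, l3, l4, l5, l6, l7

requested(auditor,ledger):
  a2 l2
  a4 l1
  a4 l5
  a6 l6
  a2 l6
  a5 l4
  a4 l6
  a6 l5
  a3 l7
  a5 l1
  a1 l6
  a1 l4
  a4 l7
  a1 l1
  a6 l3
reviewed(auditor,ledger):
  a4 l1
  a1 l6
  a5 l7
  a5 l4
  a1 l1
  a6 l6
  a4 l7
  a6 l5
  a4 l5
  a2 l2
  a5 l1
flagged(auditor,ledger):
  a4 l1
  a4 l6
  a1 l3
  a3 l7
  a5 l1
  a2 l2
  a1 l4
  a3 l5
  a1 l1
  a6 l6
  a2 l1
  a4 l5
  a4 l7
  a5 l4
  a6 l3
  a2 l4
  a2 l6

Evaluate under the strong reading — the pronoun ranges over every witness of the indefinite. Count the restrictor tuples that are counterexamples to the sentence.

"it" takes "a ledger" as antecedent — a donkey pronoun bound across the clause boundary.
Strong reading: for every (a,l) with requested(a,l), reviewed(a,l) ∧ flagged(a,l).
Restrictor pairs: (a1,l1) ✓  (a1,l4) ✗  (a1,l6) ✗  (a2,l2) ✓  (a2,l6) ✗  (a3,l7) ✗  (a4,l1) ✓  (a4,l5) ✓  (a4,l6) ✗  (a4,l7) ✓  (a5,l1) ✓  (a5,l4) ✓  (a6,l3) ✗  (a6,l5) ✗  (a6,l6) ✓
Counterexamples (restrictor pairs failing the scope): 7.

7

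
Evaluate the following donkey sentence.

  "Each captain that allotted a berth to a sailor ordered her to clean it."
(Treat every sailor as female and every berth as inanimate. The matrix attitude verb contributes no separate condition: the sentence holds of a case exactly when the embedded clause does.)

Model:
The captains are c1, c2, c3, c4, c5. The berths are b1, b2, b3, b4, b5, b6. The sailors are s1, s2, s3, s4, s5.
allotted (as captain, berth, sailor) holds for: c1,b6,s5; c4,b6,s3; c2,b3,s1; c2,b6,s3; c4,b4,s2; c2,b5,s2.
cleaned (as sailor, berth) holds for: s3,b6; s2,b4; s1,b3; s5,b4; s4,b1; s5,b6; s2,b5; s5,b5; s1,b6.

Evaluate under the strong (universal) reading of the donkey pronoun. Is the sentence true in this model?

True

"her" takes "a sailor" as antecedent and "it" takes "a berth"; both are donkey pronouns co-varying with the restrictor.
Strong reading: for every (c,b,s) with allotted(c,b,s), cleaned(s,b).
Restrictor triples: (c1,b6,s5)→cleaned(s5,b6) ✓  (c2,b3,s1)→cleaned(s1,b3) ✓  (c2,b5,s2)→cleaned(s2,b5) ✓  (c2,b6,s3)→cleaned(s3,b6) ✓  (c4,b4,s2)→cleaned(s2,b4) ✓  (c4,b6,s3)→cleaned(s3,b6) ✓
Every restrictor triple satisfies the scope.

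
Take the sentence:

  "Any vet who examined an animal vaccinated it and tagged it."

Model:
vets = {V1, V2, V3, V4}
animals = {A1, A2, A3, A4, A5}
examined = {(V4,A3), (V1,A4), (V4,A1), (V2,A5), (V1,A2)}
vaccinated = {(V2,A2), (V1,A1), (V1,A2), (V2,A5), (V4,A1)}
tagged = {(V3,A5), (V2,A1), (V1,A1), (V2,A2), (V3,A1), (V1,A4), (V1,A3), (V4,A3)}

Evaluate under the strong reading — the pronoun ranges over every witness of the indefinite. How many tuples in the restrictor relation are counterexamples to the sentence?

"it" takes "an animal" as antecedent — a donkey pronoun bound across the clause boundary.
Strong reading: for every (v,a) with examined(v,a), vaccinated(v,a) ∧ tagged(v,a).
Restrictor pairs: (V1,A2) ✗  (V1,A4) ✗  (V2,A5) ✗  (V4,A1) ✗  (V4,A3) ✗
Counterexamples (restrictor pairs failing the scope): 5.

5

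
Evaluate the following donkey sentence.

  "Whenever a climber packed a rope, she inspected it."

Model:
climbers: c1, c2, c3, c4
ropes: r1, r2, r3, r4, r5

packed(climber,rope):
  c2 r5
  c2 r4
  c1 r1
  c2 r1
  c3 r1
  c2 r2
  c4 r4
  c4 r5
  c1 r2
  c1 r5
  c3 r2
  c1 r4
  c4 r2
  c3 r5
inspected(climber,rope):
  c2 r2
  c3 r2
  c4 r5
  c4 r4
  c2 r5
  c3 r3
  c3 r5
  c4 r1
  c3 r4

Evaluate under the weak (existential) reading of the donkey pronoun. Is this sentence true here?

False

"it" takes "a rope" as antecedent — a donkey pronoun bound across the clause boundary.
Weak reading: every climber c with some packed-rope has at least one packed-rope r such that inspected(c,r).
Per climber: c1:✗  c2:✓  c3:✓  c4:✓
c1 has no witness among its packed-ropes.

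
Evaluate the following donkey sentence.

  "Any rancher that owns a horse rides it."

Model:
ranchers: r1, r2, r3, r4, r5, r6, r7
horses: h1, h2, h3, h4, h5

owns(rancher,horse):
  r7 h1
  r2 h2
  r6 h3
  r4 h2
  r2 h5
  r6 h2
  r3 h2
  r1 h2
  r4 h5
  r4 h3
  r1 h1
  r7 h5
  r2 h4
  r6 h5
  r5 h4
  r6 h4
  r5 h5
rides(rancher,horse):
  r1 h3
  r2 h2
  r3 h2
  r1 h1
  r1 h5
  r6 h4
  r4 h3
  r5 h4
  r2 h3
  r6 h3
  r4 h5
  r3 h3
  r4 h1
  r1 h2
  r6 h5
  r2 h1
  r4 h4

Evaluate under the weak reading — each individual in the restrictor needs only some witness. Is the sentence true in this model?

False

"it" takes "a horse" as antecedent — a donkey pronoun bound across the clause boundary.
Weak reading: every rancher r with some owns-horse has at least one owns-horse h such that rides(r,h).
Per rancher: r1:✓  r2:✓  r3:✓  r4:✓  r5:✓  r6:✓  r7:✗
r7 has no witness among its owns-horses.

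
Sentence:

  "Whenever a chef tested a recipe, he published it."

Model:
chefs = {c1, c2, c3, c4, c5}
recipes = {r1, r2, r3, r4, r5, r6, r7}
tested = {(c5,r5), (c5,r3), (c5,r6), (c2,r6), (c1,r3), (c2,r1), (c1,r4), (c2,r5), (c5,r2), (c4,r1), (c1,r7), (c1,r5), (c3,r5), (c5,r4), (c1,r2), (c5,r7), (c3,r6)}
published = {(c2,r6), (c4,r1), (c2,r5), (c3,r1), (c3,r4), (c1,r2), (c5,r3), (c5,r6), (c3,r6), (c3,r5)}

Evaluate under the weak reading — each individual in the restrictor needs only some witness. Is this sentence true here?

"it" takes "a recipe" as antecedent — a donkey pronoun bound across the clause boundary.
Weak reading: every chef c with some tested-recipe has at least one tested-recipe r such that published(c,r).
Per chef: c1:✓  c2:✓  c3:✓  c4:✓  c5:✓
Every chef in the restrictor has a witness.

True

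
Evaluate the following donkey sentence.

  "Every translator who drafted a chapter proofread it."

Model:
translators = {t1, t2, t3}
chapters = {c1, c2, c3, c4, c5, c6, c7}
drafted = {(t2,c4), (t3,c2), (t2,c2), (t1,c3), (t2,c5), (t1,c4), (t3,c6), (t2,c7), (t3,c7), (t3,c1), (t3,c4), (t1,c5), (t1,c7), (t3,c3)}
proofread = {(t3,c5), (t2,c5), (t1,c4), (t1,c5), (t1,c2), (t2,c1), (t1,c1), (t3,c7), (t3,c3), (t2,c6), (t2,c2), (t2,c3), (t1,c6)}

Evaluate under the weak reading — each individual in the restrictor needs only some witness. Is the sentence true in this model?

"it" takes "a chapter" as antecedent — a donkey pronoun bound across the clause boundary.
Weak reading: every translator t with some drafted-chapter has at least one drafted-chapter c such that proofread(t,c).
Per translator: t1:✓  t2:✓  t3:✓
Every translator in the restrictor has a witness.

True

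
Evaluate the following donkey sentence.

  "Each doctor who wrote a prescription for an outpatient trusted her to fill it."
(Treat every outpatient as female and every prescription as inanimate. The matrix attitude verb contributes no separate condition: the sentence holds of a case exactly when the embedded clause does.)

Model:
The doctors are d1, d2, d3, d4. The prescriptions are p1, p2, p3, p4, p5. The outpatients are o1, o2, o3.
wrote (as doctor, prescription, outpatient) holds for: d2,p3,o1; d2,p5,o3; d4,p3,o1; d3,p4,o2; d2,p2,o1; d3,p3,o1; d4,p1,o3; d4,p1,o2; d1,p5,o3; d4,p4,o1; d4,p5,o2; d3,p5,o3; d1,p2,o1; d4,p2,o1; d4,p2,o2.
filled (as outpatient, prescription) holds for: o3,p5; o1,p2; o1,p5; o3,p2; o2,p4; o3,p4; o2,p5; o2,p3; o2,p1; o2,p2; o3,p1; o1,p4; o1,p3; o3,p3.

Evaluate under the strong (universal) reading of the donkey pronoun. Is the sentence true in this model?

"her" takes "an outpatient" as antecedent and "it" takes "a prescription"; both are donkey pronouns co-varying with the restrictor.
Strong reading: for every (d,p,o) with wrote(d,p,o), filled(o,p).
Restrictor triples: (d1,p2,o1)→filled(o1,p2) ✓  (d1,p5,o3)→filled(o3,p5) ✓  (d2,p2,o1)→filled(o1,p2) ✓  (d2,p3,o1)→filled(o1,p3) ✓  (d2,p5,o3)→filled(o3,p5) ✓  (d3,p3,o1)→filled(o1,p3) ✓  (d3,p4,o2)→filled(o2,p4) ✓  (d3,p5,o3)→filled(o3,p5) ✓  (d4,p1,o2)→filled(o2,p1) ✓  (d4,p1,o3)→filled(o3,p1) ✓  (d4,p2,o1)→filled(o1,p2) ✓  (d4,p2,o2)→filled(o2,p2) ✓  (d4,p3,o1)→filled(o1,p3) ✓  (d4,p4,o1)→filled(o1,p4) ✓  (d4,p5,o2)→filled(o2,p5) ✓
Every restrictor triple satisfies the scope.

True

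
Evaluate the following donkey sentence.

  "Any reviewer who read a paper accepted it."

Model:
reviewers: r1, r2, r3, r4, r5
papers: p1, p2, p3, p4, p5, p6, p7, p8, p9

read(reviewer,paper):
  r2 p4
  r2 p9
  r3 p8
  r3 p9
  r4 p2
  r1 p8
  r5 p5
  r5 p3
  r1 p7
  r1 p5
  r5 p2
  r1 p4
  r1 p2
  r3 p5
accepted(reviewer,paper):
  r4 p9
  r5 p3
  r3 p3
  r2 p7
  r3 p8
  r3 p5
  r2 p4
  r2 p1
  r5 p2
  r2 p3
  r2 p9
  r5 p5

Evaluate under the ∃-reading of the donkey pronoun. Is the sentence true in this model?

False

"it" takes "a paper" as antecedent — a donkey pronoun bound across the clause boundary.
Weak reading: every reviewer r with some read-paper has at least one read-paper p such that accepted(r,p).
Per reviewer: r1:✗  r2:✓  r3:✓  r4:✗  r5:✓
r1 has no witness among its read-papers.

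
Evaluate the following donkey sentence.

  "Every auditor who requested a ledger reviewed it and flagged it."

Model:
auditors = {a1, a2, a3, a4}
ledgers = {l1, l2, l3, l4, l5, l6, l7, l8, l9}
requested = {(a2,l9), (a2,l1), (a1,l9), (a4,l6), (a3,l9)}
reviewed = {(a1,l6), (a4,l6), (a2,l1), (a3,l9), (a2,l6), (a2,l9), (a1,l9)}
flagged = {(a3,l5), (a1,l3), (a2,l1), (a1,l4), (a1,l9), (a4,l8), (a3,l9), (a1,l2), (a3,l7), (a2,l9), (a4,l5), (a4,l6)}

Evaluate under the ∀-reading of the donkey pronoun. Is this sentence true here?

"it" takes "a ledger" as antecedent — a donkey pronoun bound across the clause boundary.
Strong reading: for every (a,l) with requested(a,l), reviewed(a,l) ∧ flagged(a,l).
Restrictor pairs: (a1,l9) ✓  (a2,l1) ✓  (a2,l9) ✓  (a3,l9) ✓  (a4,l6) ✓
Every restrictor pair satisfies the scope.

True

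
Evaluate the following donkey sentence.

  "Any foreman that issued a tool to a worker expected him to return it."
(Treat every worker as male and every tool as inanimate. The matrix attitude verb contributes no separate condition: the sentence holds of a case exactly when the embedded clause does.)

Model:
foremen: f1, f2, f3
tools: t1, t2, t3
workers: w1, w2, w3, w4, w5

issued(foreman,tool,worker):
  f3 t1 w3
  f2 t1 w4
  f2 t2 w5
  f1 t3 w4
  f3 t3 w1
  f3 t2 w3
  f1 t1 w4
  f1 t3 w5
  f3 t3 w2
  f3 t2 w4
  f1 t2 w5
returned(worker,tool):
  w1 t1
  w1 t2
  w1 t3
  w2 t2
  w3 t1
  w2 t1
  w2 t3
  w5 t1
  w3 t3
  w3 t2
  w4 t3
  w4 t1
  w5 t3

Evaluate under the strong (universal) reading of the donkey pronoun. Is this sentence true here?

"him" takes "a worker" as antecedent and "it" takes "a tool"; both are donkey pronouns co-varying with the restrictor.
Strong reading: for every (f,t,w) with issued(f,t,w), returned(w,t).
Restrictor triples: (f1,t1,w4)→returned(w4,t1) ✓  (f1,t2,w5)→returned(w5,t2) ✗  (f1,t3,w4)→returned(w4,t3) ✓  (f1,t3,w5)→returned(w5,t3) ✓  (f2,t1,w4)→returned(w4,t1) ✓  (f2,t2,w5)→returned(w5,t2) ✗  (f3,t1,w3)→returned(w3,t1) ✓  (f3,t2,w3)→returned(w3,t2) ✓  (f3,t2,w4)→returned(w4,t2) ✗  (f3,t3,w1)→returned(w1,t3) ✓  (f3,t3,w2)→returned(w2,t3) ✓
Counterexample: (f1,t2,w5) — returned(w5,t2) does not hold.

False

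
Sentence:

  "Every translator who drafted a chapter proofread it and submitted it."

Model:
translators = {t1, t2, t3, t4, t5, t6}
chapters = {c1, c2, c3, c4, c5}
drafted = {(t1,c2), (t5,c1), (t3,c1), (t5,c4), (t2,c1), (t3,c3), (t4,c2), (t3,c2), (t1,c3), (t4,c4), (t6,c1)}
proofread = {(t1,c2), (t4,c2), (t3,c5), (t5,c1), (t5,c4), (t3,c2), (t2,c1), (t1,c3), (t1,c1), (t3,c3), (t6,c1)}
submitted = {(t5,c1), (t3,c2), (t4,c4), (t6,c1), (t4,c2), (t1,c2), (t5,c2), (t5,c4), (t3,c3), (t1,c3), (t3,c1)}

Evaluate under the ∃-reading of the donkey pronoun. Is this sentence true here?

False

"it" takes "a chapter" as antecedent — a donkey pronoun bound across the clause boundary.
Weak reading: every translator t with some drafted-chapter has at least one drafted-chapter c such that proofread(t,c) ∧ submitted(t,c).
Per translator: t1:✓  t2:✗  t3:✓  t4:✓  t5:✓  t6:✓
t2 has no witness among its drafted-chapters.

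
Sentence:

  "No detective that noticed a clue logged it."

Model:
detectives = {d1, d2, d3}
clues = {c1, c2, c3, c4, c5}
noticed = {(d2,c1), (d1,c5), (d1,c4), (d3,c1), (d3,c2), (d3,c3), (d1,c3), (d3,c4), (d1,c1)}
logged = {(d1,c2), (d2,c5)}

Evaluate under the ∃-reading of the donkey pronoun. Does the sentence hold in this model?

"it" takes "a clue" as antecedent — a donkey pronoun bound across the clause boundary.
Truth condition: for no (d,c) with noticed(d,c) does logged(d,c) hold.
Restrictor pairs — does the scope hold? (d1,c1):fails  (d1,c3):fails  (d1,c4):fails  (d1,c5):fails  (d2,c1):fails  (d3,c1):fails  (d3,c2):fails  (d3,c3):fails  (d3,c4):fails
Scope holds for no restrictor pair, so the sentence is true.

True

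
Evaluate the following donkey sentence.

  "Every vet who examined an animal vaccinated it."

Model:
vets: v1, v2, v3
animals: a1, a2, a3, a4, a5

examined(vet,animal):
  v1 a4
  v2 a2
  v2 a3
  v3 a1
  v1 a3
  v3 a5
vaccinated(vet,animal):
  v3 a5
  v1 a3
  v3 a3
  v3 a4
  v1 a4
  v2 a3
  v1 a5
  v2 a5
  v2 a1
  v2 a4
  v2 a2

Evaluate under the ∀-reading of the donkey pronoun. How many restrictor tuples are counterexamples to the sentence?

"it" takes "an animal" as antecedent — a donkey pronoun bound across the clause boundary.
Strong reading: for every (v,a) with examined(v,a), vaccinated(v,a).
Restrictor pairs: (v1,a3) ✓  (v1,a4) ✓  (v2,a2) ✓  (v2,a3) ✓  (v3,a1) ✗  (v3,a5) ✓
Counterexamples (restrictor pairs failing the scope): 1.

1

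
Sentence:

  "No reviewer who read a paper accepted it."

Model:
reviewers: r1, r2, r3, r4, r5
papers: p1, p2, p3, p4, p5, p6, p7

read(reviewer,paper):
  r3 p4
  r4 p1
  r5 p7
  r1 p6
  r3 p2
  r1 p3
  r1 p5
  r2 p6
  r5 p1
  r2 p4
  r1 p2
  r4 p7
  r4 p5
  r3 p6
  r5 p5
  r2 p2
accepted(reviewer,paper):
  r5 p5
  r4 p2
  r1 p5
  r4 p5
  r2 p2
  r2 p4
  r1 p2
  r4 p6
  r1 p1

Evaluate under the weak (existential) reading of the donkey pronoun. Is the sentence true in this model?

"it" takes "a paper" as antecedent — a donkey pronoun bound across the clause boundary.
Truth condition: for no (r,p) with read(r,p) does accepted(r,p) hold.
Restrictor pairs — does the scope hold? (r1,p2):holds  (r1,p3):fails  (r1,p5):holds  (r1,p6):fails  (r2,p2):holds  (r2,p4):holds  (r2,p6):fails  (r3,p2):fails  (r3,p4):fails  (r3,p6):fails  (r4,p1):fails  (r4,p5):holds  (r4,p7):fails  (r5,p1):fails  (r5,p5):holds  (r5,p7):fails
Scope holds for 6 pair(s), so the sentence is false.

False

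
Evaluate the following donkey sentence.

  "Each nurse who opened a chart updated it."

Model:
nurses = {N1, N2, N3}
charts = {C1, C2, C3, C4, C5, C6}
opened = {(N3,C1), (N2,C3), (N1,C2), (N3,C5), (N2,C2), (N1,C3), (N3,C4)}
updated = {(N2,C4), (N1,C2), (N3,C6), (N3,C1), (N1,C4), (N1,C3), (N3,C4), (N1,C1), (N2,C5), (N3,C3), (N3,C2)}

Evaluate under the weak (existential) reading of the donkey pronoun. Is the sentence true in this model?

"it" takes "a chart" as antecedent — a donkey pronoun bound across the clause boundary.
Weak reading: every nurse n with some opened-chart has at least one opened-chart c such that updated(n,c).
Per nurse: N1:✓  N2:✗  N3:✓
N2 has no witness among its opened-charts.

False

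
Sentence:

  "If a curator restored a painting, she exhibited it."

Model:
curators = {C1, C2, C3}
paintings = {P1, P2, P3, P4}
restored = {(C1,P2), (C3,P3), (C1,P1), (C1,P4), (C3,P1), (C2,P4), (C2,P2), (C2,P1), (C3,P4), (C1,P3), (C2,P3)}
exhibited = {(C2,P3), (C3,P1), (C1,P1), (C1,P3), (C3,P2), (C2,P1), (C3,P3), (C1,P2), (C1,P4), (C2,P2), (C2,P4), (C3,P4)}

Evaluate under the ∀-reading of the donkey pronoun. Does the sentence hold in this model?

True

"it" takes "a painting" as antecedent — a donkey pronoun bound across the clause boundary.
Strong reading: for every (c,p) with restored(c,p), exhibited(c,p).
Restrictor pairs: (C1,P1) ✓  (C1,P2) ✓  (C1,P3) ✓  (C1,P4) ✓  (C2,P1) ✓  (C2,P2) ✓  (C2,P3) ✓  (C2,P4) ✓  (C3,P1) ✓  (C3,P3) ✓  (C3,P4) ✓
Every restrictor pair satisfies the scope.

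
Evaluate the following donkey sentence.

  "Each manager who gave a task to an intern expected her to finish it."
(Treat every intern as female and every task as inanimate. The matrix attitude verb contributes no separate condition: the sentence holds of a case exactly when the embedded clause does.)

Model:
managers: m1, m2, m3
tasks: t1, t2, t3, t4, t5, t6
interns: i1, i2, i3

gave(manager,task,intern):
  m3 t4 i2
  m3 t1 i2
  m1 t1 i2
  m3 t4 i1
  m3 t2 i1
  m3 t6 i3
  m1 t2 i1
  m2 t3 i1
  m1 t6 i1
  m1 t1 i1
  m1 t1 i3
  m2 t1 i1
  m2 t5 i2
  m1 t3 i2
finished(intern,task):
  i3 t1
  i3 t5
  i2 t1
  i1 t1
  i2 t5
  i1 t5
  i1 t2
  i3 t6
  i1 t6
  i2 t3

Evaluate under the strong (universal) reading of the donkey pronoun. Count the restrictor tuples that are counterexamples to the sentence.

"her" takes "an intern" as antecedent and "it" takes "a task"; both are donkey pronouns co-varying with the restrictor.
Strong reading: for every (m,t,i) with gave(m,t,i), finished(i,t).
Restrictor triples: (m1,t1,i1)→finished(i1,t1) ✓  (m1,t1,i2)→finished(i2,t1) ✓  (m1,t1,i3)→finished(i3,t1) ✓  (m1,t2,i1)→finished(i1,t2) ✓  (m1,t3,i2)→finished(i2,t3) ✓  (m1,t6,i1)→finished(i1,t6) ✓  (m2,t1,i1)→finished(i1,t1) ✓  (m2,t3,i1)→finished(i1,t3) ✗  (m2,t5,i2)→finished(i2,t5) ✓  (m3,t1,i2)→finished(i2,t1) ✓  (m3,t2,i1)→finished(i1,t2) ✓  (m3,t4,i1)→finished(i1,t4) ✗  (m3,t4,i2)→finished(i2,t4) ✗  (m3,t6,i3)→finished(i3,t6) ✓
Counterexamples (restrictor triples failing the scope): 3.

3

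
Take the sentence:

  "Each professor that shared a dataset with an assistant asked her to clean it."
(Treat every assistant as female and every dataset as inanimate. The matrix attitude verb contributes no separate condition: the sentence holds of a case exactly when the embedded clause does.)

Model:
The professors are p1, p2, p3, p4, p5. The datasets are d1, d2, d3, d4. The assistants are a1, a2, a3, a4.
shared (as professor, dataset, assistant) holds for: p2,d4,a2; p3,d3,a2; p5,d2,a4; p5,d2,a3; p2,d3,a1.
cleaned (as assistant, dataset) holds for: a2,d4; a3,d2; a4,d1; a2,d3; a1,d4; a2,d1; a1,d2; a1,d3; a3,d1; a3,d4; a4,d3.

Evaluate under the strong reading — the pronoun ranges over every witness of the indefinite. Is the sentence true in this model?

False

"her" takes "an assistant" as antecedent and "it" takes "a dataset"; both are donkey pronouns co-varying with the restrictor.
Strong reading: for every (p,d,a) with shared(p,d,a), cleaned(a,d).
Restrictor triples: (p2,d3,a1)→cleaned(a1,d3) ✓  (p2,d4,a2)→cleaned(a2,d4) ✓  (p3,d3,a2)→cleaned(a2,d3) ✓  (p5,d2,a3)→cleaned(a3,d2) ✓  (p5,d2,a4)→cleaned(a4,d2) ✗
Counterexample: (p5,d2,a4) — cleaned(a4,d2) does not hold.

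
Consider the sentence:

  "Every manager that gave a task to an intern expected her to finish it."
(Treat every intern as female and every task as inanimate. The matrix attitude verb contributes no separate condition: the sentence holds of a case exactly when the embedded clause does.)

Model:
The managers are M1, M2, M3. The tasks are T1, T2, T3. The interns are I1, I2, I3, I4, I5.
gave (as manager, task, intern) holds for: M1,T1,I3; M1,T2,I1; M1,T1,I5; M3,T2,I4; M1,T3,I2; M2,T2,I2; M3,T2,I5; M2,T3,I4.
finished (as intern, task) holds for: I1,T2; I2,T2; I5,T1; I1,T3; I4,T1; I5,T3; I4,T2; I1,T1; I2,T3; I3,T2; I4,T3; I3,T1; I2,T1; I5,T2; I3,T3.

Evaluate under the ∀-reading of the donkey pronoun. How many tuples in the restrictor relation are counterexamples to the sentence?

0

"her" takes "an intern" as antecedent and "it" takes "a task"; both are donkey pronouns co-varying with the restrictor.
Strong reading: for every (m,t,i) with gave(m,t,i), finished(i,t).
Restrictor triples: (M1,T1,I3)→finished(I3,T1) ✓  (M1,T1,I5)→finished(I5,T1) ✓  (M1,T2,I1)→finished(I1,T2) ✓  (M1,T3,I2)→finished(I2,T3) ✓  (M2,T2,I2)→finished(I2,T2) ✓  (M2,T3,I4)→finished(I4,T3) ✓  (M3,T2,I4)→finished(I4,T2) ✓  (M3,T2,I5)→finished(I5,T2) ✓
Counterexamples (restrictor triples failing the scope): 0.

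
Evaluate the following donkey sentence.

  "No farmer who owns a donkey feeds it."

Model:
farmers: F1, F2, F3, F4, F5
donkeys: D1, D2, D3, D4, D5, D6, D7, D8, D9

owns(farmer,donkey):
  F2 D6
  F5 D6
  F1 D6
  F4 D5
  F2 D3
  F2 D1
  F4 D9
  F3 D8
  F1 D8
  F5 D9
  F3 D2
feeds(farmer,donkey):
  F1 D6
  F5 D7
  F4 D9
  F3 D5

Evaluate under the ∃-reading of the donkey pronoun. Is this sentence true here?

"it" takes "a donkey" as antecedent — a donkey pronoun bound across the clause boundary.
Truth condition: for no (f,d) with owns(f,d) does feeds(f,d) hold.
Restrictor pairs — does the scope hold? (F1,D6):holds  (F1,D8):fails  (F2,D1):fails  (F2,D3):fails  (F2,D6):fails  (F3,D2):fails  (F3,D8):fails  (F4,D5):fails  (F4,D9):holds  (F5,D6):fails  (F5,D9):fails
Scope holds for 2 pair(s), so the sentence is false.

False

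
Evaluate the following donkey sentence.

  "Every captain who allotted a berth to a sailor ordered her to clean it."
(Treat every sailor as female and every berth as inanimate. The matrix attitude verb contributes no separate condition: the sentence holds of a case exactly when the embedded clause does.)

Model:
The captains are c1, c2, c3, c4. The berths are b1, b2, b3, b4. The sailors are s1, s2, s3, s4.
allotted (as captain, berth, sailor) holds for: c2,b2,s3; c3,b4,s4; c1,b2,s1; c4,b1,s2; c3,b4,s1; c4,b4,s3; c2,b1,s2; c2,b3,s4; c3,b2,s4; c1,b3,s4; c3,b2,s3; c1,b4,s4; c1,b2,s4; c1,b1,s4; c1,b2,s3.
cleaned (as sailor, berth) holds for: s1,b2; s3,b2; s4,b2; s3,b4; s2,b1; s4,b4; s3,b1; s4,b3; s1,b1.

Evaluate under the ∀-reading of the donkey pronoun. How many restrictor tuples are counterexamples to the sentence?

2

"her" takes "a sailor" as antecedent and "it" takes "a berth"; both are donkey pronouns co-varying with the restrictor.
Strong reading: for every (c,b,s) with allotted(c,b,s), cleaned(s,b).
Restrictor triples: (c1,b1,s4)→cleaned(s4,b1) ✗  (c1,b2,s1)→cleaned(s1,b2) ✓  (c1,b2,s3)→cleaned(s3,b2) ✓  (c1,b2,s4)→cleaned(s4,b2) ✓  (c1,b3,s4)→cleaned(s4,b3) ✓  (c1,b4,s4)→cleaned(s4,b4) ✓  (c2,b1,s2)→cleaned(s2,b1) ✓  (c2,b2,s3)→cleaned(s3,b2) ✓  (c2,b3,s4)→cleaned(s4,b3) ✓  (c3,b2,s3)→cleaned(s3,b2) ✓  (c3,b2,s4)→cleaned(s4,b2) ✓  (c3,b4,s1)→cleaned(s1,b4) ✗  (c3,b4,s4)→cleaned(s4,b4) ✓  (c4,b1,s2)→cleaned(s2,b1) ✓  (c4,b4,s3)→cleaned(s3,b4) ✓
Counterexamples (restrictor triples failing the scope): 2.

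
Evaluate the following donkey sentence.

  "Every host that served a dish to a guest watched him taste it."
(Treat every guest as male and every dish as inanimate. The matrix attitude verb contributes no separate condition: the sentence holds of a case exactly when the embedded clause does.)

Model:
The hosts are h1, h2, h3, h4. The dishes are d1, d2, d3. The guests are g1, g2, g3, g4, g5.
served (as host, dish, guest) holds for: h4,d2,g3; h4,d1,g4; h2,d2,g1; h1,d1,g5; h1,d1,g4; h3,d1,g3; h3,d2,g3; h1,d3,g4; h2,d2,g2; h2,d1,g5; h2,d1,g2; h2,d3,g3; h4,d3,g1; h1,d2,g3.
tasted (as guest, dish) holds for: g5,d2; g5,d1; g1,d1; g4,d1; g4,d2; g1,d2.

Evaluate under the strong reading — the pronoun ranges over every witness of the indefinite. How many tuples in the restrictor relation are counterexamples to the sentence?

9

"him" takes "a guest" as antecedent and "it" takes "a dish"; both are donkey pronouns co-varying with the restrictor.
Strong reading: for every (h,d,g) with served(h,d,g), tasted(g,d).
Restrictor triples: (h1,d1,g4)→tasted(g4,d1) ✓  (h1,d1,g5)→tasted(g5,d1) ✓  (h1,d2,g3)→tasted(g3,d2) ✗  (h1,d3,g4)→tasted(g4,d3) ✗  (h2,d1,g2)→tasted(g2,d1) ✗  (h2,d1,g5)→tasted(g5,d1) ✓  (h2,d2,g1)→tasted(g1,d2) ✓  (h2,d2,g2)→tasted(g2,d2) ✗  (h2,d3,g3)→tasted(g3,d3) ✗  (h3,d1,g3)→tasted(g3,d1) ✗  (h3,d2,g3)→tasted(g3,d2) ✗  (h4,d1,g4)→tasted(g4,d1) ✓  (h4,d2,g3)→tasted(g3,d2) ✗  (h4,d3,g1)→tasted(g1,d3) ✗
Counterexamples (restrictor triples failing the scope): 9.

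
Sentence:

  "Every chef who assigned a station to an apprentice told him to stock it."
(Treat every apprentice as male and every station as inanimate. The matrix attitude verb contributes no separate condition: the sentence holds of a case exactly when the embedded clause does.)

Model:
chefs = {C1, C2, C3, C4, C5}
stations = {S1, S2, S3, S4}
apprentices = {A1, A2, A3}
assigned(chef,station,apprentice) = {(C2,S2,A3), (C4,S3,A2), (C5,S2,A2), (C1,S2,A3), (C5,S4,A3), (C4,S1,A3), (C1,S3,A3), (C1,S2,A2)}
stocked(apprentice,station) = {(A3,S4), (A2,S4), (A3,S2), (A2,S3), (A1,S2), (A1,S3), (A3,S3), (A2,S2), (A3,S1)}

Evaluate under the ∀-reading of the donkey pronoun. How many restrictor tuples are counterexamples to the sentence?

0

"him" takes "an apprentice" as antecedent and "it" takes "a station"; both are donkey pronouns co-varying with the restrictor.
Strong reading: for every (c,s,a) with assigned(c,s,a), stocked(a,s).
Restrictor triples: (C1,S2,A2)→stocked(A2,S2) ✓  (C1,S2,A3)→stocked(A3,S2) ✓  (C1,S3,A3)→stocked(A3,S3) ✓  (C2,S2,A3)→stocked(A3,S2) ✓  (C4,S1,A3)→stocked(A3,S1) ✓  (C4,S3,A2)→stocked(A2,S3) ✓  (C5,S2,A2)→stocked(A2,S2) ✓  (C5,S4,A3)→stocked(A3,S4) ✓
Counterexamples (restrictor triples failing the scope): 0.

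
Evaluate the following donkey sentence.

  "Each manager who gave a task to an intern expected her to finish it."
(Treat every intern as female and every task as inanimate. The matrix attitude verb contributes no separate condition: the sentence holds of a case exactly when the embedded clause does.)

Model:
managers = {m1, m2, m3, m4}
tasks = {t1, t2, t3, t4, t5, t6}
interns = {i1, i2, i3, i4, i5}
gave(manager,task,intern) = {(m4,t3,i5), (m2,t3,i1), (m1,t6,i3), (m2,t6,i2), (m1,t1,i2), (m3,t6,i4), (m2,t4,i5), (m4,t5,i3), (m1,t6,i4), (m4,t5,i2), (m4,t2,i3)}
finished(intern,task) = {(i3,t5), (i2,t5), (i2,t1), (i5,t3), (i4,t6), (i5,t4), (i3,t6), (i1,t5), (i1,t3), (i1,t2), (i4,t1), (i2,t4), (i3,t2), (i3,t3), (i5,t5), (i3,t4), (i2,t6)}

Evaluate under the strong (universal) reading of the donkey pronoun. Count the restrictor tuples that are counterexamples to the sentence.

"her" takes "an intern" as antecedent and "it" takes "a task"; both are donkey pronouns co-varying with the restrictor.
Strong reading: for every (m,t,i) with gave(m,t,i), finished(i,t).
Restrictor triples: (m1,t1,i2)→finished(i2,t1) ✓  (m1,t6,i3)→finished(i3,t6) ✓  (m1,t6,i4)→finished(i4,t6) ✓  (m2,t3,i1)→finished(i1,t3) ✓  (m2,t4,i5)→finished(i5,t4) ✓  (m2,t6,i2)→finished(i2,t6) ✓  (m3,t6,i4)→finished(i4,t6) ✓  (m4,t2,i3)→finished(i3,t2) ✓  (m4,t3,i5)→finished(i5,t3) ✓  (m4,t5,i2)→finished(i2,t5) ✓  (m4,t5,i3)→finished(i3,t5) ✓
Counterexamples (restrictor triples failing the scope): 0.

0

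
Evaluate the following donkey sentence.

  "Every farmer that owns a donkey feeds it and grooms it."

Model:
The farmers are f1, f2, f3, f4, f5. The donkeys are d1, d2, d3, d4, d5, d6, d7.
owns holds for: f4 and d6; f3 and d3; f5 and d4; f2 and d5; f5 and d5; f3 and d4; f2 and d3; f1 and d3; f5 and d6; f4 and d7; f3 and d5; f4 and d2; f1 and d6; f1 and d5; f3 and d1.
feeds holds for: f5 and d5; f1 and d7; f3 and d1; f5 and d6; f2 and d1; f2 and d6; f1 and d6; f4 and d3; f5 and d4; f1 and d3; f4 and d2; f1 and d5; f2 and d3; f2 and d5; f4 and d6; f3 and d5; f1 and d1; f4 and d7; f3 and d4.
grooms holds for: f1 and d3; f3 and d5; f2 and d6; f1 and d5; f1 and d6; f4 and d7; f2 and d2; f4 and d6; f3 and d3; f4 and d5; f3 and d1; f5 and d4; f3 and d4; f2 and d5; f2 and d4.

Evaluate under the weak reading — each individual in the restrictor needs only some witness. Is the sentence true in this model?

True

"it" takes "a donkey" as antecedent — a donkey pronoun bound across the clause boundary.
Weak reading: every farmer f with some owns-donkey has at least one owns-donkey d such that feeds(f,d) ∧ grooms(f,d).
Per farmer: f1:✓  f2:✓  f3:✓  f4:✓  f5:✓
Every farmer in the restrictor has a witness.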